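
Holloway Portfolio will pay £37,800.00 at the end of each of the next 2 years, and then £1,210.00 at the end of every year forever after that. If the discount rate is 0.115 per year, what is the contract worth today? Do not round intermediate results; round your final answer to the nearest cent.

£72769.40

PV of 2-year annuity: £37,800.00 × [1 − (1+0.115)^−2] / 0.115 = 64306.13927
Perpetuity value at year 2: £1,210.00 / 0.115 = 10521.73913
PV of perpetuity: 10521.73913 / (1+0.115)^2 = 8463.26219
Total PV = 64306.13927 + 8463.26219 = 72769.40146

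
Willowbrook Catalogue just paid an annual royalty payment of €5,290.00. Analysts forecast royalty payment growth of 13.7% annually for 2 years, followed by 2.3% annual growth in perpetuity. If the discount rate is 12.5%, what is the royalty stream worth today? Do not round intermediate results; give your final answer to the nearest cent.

D_1 = 6014.73000
D_2 = 6838.74801
Terminal value at year 2: TV = D_2×(1+g_2)/(r−g_2) = 6996.03921/0.102 = 68588.61975
P_0 = D_1/(1+r)^1 + D_2/(1+r)^2 + TV/(1+r)^2
    = 5346.42667 + 5403.45522 + 54193.47733 = 64943.35922

€64943.36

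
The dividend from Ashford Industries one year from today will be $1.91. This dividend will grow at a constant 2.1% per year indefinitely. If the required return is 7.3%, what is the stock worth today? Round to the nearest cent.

$36.73

Growing perpetuity: P = D₁ / (r − g) = $1.9100 / (0.073 − 0.021) = $36.73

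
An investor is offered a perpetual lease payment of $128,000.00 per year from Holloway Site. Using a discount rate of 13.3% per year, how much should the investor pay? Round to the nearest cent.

$962406.02

Level perpetuity: PV = C / r = $128,000.00 / 0.133 = $962,406.02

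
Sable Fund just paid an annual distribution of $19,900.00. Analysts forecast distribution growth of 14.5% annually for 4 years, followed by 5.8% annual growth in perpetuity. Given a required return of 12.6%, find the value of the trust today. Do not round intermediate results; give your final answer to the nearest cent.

$414068.57

D_1 = 22785.50000
D_2 = 26089.39750
D_3 = 29872.36014
D_4 = 34203.85236
Terminal value at year 4: TV = D_4×(1+g_2)/(r−g_2) = 36187.67579/0.068 = 532171.70286
P_0 = D_1/(1+r)^1 + D_2/(1+r)^2 + D_3/(1+r)^3 + D_4/(1+r)^4 + TV/(1+r)^4
    = 20235.79041 + 20577.24691 + 20924.46511 + 21277.54223 + 331053.52463 = 414068.56927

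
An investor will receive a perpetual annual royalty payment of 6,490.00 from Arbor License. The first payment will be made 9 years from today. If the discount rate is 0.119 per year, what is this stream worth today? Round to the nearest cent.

22184.88

Value at end of year 8: C / r = 6,490.00 / 0.119 = 54,537.8151
Discount to today: PV = 54,537.8151 / (1 + 0.119)^8 = 54,537.8151 / 2.458333 = 22,184.88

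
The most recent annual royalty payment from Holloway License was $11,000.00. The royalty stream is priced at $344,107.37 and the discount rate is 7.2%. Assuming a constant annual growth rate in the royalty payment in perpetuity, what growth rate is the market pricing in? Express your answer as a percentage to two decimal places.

3.88%

P = D₀(1+g)/(r−g) ⇒ P(r−g) = D₀(1+g) ⇒ g(P+D₀) = P·r − D₀
g = (P·r − D₀)/(P + D₀) = ($344,107.37×0.072 − $11,000.00) / ($344,107.37 + $11,000.00) = 0.038793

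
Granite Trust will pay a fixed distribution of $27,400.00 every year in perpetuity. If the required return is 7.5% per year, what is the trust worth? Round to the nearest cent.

Level perpetuity: PV = C / r = $27,400.00 / 0.075 = $365,333.33

$365333.33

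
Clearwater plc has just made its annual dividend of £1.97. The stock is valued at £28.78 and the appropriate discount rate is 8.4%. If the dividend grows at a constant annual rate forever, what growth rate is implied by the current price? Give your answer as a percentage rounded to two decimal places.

1.46%

P = D₀(1+g)/(r−g) ⇒ P(r−g) = D₀(1+g) ⇒ g(P+D₀) = P·r − D₀
g = (P·r − D₀)/(P + D₀) = (£28.78×0.084 − £1.97) / (£28.78 + £1.97) = 0.014553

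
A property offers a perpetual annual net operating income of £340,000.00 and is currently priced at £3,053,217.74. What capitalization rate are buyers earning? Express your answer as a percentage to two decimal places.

11.14%

P = C/r ⇒ r = C/P = £340,000.00/£3,053,217.74 = 0.111358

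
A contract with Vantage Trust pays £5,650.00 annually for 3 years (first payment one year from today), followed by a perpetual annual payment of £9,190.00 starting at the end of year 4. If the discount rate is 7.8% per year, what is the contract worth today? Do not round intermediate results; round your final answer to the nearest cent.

PV of 3-year annuity: £5,650.00 × [1 − (1+0.078)^−3] / 0.078 = 14613.30453
Perpetuity value at year 3: £9,190.00 / 0.078 = 117820.51282
PV of perpetuity: 117820.51282 / (1+0.078)^3 = 94051.26173
Total PV = 14613.30453 + 94051.26173 = 108664.56626

£108664.57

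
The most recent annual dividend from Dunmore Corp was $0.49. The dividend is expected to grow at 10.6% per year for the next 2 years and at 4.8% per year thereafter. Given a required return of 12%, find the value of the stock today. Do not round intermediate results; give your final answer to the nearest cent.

$7.92

D_1 = 0.54194
D_2 = 0.59939
Terminal value at year 2: TV = D_2×(1+g_2)/(r−g_2) = 0.62816/0.072 = 8.72439
P_0 = D_1/(1+r)^1 + D_2/(1+r)^2 + TV/(1+r)^2
    = 0.48387 + 0.47783 + 6.95503 = 7.91673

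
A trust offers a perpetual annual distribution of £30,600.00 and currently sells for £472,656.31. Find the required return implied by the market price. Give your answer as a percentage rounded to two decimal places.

P = C/r ⇒ r = C/P = £30,600.00/£472,656.31 = 0.064740

6.47%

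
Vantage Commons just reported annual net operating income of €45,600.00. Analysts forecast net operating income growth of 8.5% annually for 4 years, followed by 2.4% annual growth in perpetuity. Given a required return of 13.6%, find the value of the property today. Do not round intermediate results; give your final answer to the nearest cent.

€509765.22

D_1 = 49476.00000
D_2 = 53681.46000
D_3 = 58244.38410
D_4 = 63195.15675
Terminal value at year 4: TV = D_4×(1+g_2)/(r−g_2) = 64711.84051/0.112 = 577784.29027
P_0 = D_1/(1+r)^1 + D_2/(1+r)^2 + D_3/(1+r)^3 + D_4/(1+r)^4 + TV/(1+r)^4
    = 43552.81690 + 41597.54079 + 39730.04556 + 37946.39035 + 346938.42603 = 509765.21963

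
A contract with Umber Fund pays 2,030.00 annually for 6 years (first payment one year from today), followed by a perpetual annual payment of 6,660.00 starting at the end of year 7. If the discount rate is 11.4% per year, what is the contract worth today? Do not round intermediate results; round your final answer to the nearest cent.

PV of 6-year annuity: 2,030.00 × [1 − (1+0.114)^−6] / 0.114 = 8489.93289
Perpetuity value at year 6: 6,660.00 / 0.114 = 58421.05263
PV of perpetuity: 58421.05263 / (1+0.114)^6 = 30567.38119
Total PV = 8489.93289 + 30567.38119 = 39057.31407

39057.31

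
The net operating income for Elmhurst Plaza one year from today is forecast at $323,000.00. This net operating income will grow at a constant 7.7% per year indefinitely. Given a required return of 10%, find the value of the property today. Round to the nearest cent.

Growing perpetuity: P = D₁ / (r − g) = $323,000.0000 / (0.1 − 0.077) = $14,043,478.26

$14043478.26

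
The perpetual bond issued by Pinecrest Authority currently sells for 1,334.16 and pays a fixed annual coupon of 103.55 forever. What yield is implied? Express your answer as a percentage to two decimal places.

P = C/r ⇒ r = C/P = 103.55/1,334.16 = 0.077614

7.76%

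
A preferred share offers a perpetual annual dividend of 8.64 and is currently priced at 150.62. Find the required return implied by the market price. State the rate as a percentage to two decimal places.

5.74%

P = C/r ⇒ r = C/P = 8.64/150.62 = 0.057363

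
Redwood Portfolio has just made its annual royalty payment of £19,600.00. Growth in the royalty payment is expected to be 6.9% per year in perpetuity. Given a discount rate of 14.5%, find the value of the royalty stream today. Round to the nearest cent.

£275689.47

D₁ = D₀ × (1 + g) = £19,600.00 × 1.069 = £20,952.4000
Growing perpetuity: P = D₁ / (r − g) = £20,952.4000 / (0.145 − 0.069) = £275,689.47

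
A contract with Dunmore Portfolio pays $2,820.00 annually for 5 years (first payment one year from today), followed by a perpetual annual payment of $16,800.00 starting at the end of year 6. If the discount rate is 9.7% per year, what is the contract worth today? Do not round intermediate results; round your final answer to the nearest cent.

$119792.01

PV of 5-year annuity: $2,820.00 × [1 − (1+0.097)^−5] / 0.097 = 10772.45374
Perpetuity value at year 5: $16,800.00 / 0.097 = 173195.87629
PV of perpetuity: 173195.87629 / (1+0.097)^5 = 109019.55616
Total PV = 10772.45374 + 109019.55616 = 119792.00989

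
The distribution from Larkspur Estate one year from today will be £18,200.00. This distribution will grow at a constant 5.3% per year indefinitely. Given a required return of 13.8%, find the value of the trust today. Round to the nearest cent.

£214117.65

Growing perpetuity: P = D₁ / (r − g) = £18,200.0000 / (0.138 − 0.053) = £214,117.65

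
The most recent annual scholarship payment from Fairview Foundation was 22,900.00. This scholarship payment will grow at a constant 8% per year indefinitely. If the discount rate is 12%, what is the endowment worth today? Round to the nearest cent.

618300.00

D₁ = D₀ × (1 + g) = 22,900.00 × 1.08 = 24,732.0000
Growing perpetuity: P = D₁ / (r − g) = 24,732.0000 / (0.12 − 0.08) = 618,300.00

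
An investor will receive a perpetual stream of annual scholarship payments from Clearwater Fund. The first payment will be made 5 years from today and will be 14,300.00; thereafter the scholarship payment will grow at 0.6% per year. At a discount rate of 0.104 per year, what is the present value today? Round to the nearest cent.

98227.63

Value at end of year 4: C₁ / (r − g) = 14,300.00 / (0.104 − 0.006) = 145,918.3673
Discount to today: PV = 145,918.3673 / (1 + 0.104)^4 = 145,918.3673 / 1.485512 = 98,227.63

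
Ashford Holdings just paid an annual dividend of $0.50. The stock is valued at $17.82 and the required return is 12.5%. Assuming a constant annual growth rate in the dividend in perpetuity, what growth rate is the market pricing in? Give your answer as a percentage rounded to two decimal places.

9.43%

P = D₀(1+g)/(r−g) ⇒ P(r−g) = D₀(1+g) ⇒ g(P+D₀) = P·r − D₀
g = (P·r − D₀)/(P + D₀) = ($17.82×0.125 − $0.50) / ($17.82 + $0.50) = 0.094296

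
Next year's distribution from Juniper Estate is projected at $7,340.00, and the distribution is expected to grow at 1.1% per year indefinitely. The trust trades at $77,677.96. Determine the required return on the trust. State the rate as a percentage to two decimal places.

10.55%

P = D₁/(r − g) ⇒ r = D₁/P + g = $7,340.0000/$77,677.96 + 0.011 = 0.094493 + 0.011 = 0.105493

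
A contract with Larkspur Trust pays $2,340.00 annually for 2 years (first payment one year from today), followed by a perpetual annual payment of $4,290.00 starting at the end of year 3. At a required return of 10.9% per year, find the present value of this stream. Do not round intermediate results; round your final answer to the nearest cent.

$36013.94

PV of 2-year annuity: $2,340.00 × [1 − (1+0.109)^−2] / 0.109 = 4012.63212
Perpetuity value at year 2: $4,290.00 / 0.109 = 39357.79817
PV of perpetuity: 39357.79817 / (1+0.109)^2 = 32001.30595
Total PV = 4012.63212 + 32001.30595 = 36013.93807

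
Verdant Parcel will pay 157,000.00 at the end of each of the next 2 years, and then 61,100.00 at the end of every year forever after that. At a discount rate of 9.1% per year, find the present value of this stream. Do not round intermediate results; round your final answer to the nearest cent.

839898.79

PV of 2-year annuity: 157,000.00 × [1 − (1+0.091)^−2] / 0.091 = 275806.30120
Perpetuity value at year 2: 61,100.00 / 0.091 = 671428.57143
PV of perpetuity: 671428.57143 / (1+0.091)^2 = 564092.48860
Total PV = 275806.30120 + 564092.48860 = 839898.78981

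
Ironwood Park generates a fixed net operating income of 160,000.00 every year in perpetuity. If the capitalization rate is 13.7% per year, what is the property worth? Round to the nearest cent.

Level perpetuity: PV = C / r = 160,000.00 / 0.137 = 1,167,883.21

1167883.21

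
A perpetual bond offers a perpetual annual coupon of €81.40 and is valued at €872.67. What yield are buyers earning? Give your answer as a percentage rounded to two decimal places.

P = C/r ⇒ r = C/P = €81.40/€872.67 = 0.093277

9.33%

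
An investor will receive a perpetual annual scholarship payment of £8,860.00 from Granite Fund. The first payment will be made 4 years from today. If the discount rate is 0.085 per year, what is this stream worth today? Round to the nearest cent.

Value at end of year 3: C / r = £8,860.00 / 0.085 = £104,235.2941
Discount to today: PV = £104,235.2941 / (1 + 0.085)^3 = £104,235.2941 / 1.277289 = £81,606.66

£81606.66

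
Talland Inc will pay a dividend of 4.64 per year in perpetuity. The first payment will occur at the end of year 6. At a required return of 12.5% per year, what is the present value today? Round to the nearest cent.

20.60

Value at end of year 5: C / r = 4.64 / 0.125 = 37.1200
Discount to today: PV = 37.1200 / (1 + 0.125)^5 = 37.1200 / 1.802032 = 20.60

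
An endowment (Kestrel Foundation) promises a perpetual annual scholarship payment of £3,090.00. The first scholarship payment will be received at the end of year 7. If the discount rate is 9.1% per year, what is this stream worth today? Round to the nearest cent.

£20135.79

Value at end of year 6: C / r = £3,090.00 / 0.091 = £33,956.0440
Discount to today: PV = £33,956.0440 / (1 + 0.091)^6 = £33,956.0440 / 1.686353 = £20,135.79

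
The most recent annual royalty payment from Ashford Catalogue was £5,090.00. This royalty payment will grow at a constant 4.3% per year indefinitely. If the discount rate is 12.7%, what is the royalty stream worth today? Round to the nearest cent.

D₁ = D₀ × (1 + g) = £5,090.00 × 1.043 = £5,308.8700
Growing perpetuity: P = D₁ / (r − g) = £5,308.8700 / (0.127 − 0.043) = £63,200.83

£63200.83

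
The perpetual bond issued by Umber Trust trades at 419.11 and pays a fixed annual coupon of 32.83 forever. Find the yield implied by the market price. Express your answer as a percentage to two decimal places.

7.83%

P = C/r ⇒ r = C/P = 32.83/419.11 = 0.078333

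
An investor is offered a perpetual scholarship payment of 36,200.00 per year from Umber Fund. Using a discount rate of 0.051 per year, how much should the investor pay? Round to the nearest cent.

Level perpetuity: PV = C / r = 36,200.00 / 0.051 = 709,803.92

709803.92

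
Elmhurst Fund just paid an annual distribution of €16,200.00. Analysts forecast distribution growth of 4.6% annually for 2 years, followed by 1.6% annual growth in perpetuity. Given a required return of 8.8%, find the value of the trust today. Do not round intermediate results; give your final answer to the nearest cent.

D_1 = 16945.20000
D_2 = 17724.67920
Terminal value at year 2: TV = D_2×(1+g_2)/(r−g_2) = 18008.27407/0.072 = 250114.91760
P_0 = D_1/(1+r)^1 + D_2/(1+r)^2 + TV/(1+r)^2
    = 15574.63235 + 14973.40574 + 211291.39206 = 241839.43015

€241839.43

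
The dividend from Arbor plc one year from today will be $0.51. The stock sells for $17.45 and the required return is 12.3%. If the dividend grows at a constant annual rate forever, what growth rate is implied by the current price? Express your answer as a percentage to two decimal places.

9.38%

P = D₁/(r−g) ⇒ g = r − D₁/P = 0.123 − $0.51/$17.45 = 0.093774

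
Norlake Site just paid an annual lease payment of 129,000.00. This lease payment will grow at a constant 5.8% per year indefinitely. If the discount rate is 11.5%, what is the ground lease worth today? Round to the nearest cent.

2394421.05

D₁ = D₀ × (1 + g) = 129,000.00 × 1.058 = 136,482.0000
Growing perpetuity: P = D₁ / (r − g) = 136,482.0000 / (0.115 − 0.058) = 2,394,421.05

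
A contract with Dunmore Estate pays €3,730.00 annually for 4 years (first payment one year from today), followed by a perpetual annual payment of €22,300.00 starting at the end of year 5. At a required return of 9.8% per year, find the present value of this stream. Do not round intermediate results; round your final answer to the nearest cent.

PV of 4-year annuity: €3,730.00 × [1 − (1+0.098)^−4] / 0.098 = 11874.96931
Perpetuity value at year 4: €22,300.00 / 0.098 = 227551.02041
PV of perpetuity: 227551.02041 / (1+0.098)^4 = 156555.89557
Total PV = 11874.96931 + 156555.89557 = 168430.86488

€168430.86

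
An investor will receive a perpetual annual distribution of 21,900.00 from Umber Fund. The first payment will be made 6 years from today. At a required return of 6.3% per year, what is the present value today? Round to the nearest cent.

Value at end of year 5: C / r = 21,900.00 / 0.063 = 347,619.0476
Discount to today: PV = 347,619.0476 / (1 + 0.063)^5 = 347,619.0476 / 1.357270 = 256,116.31

256116.31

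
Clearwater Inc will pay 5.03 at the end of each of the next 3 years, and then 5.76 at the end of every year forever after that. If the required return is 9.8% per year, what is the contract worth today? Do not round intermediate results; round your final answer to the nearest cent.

56.95

PV of 3-year annuity: 5.03 × [1 − (1+0.098)^−3] / 0.098 = 12.55304
Perpetuity value at year 3: 5.76 / 0.098 = 58.77551
PV of perpetuity: 58.77551 / (1+0.098)^3 = 44.40066
Total PV = 12.55304 + 44.40066 = 56.95370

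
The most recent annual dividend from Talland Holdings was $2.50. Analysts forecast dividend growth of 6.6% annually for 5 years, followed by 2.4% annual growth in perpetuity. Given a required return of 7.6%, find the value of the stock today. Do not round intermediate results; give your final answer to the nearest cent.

D_1 = 2.66500
D_2 = 2.84089
D_3 = 3.02839
D_4 = 3.22826
D_5 = 3.44133
Terminal value at year 5: TV = D_5×(1+g_2)/(r−g_2) = 3.52392/0.052 = 67.76768
P_0 = D_1/(1+r)^1 + D_2/(1+r)^2 + D_3/(1+r)^3 + D_4/(1+r)^4 + D_5/(1+r)^5 + TV/(1+r)^5
    = 2.47677 + 2.45375 + 2.43094 + 2.40835 + 2.38597 + 46.98522 = 59.14100

$59.14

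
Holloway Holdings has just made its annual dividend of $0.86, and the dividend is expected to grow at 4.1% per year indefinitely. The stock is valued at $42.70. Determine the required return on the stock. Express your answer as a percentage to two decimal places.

6.20%

D₁ = $0.86 × 1.041 = $0.8953
P = D₁/(r − g) ⇒ r = D₁/P + g = $0.8953/$42.70 + 0.041 = 0.020966 + 0.041 = 0.061966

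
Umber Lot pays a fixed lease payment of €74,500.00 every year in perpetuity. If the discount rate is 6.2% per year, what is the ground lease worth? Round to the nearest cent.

Level perpetuity: PV = C / r = €74,500.00 / 0.062 = €1,201,612.90

€1201612.90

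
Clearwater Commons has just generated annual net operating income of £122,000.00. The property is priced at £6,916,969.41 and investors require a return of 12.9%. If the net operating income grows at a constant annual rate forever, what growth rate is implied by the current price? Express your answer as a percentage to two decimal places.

P = D₀(1+g)/(r−g) ⇒ P(r−g) = D₀(1+g) ⇒ g(P+D₀) = P·r − D₀
g = (P·r − D₀)/(P + D₀) = (£6,916,969.41×0.129 − £122,000.00) / (£6,916,969.41 + £122,000.00) = 0.109432

10.94%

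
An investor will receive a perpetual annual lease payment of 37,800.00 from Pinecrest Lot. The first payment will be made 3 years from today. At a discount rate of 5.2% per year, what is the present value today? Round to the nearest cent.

656836.04

Value at end of year 2: C / r = 37,800.00 / 0.052 = 726,923.0769
Discount to today: PV = 726,923.0769 / (1 + 0.052)^2 = 726,923.0769 / 1.106704 = 656,836.04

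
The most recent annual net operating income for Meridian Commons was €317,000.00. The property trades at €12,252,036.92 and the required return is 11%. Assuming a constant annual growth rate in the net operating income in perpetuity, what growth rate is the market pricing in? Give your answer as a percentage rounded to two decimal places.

P = D₀(1+g)/(r−g) ⇒ P(r−g) = D₀(1+g) ⇒ g(P+D₀) = P·r − D₀
g = (P·r − D₀)/(P + D₀) = (€12,252,036.92×0.11 − €317,000.00) / (€12,252,036.92 + €317,000.00) = 0.082005

8.20%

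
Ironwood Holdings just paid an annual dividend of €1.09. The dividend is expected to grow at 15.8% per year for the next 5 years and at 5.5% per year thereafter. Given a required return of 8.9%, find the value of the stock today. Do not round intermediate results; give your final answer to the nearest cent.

€52.56

D_1 = 1.26222
D_2 = 1.46165
D_3 = 1.69259
D_4 = 1.96002
D_5 = 2.26970
Terminal value at year 5: TV = D_5×(1+g_2)/(r−g_2) = 2.39454/0.034 = 70.42759
P_0 = D_1/(1+r)^1 + D_2/(1+r)^2 + D_3/(1+r)^3 + D_4/(1+r)^4 + D_5/(1+r)^5 + TV/(1+r)^5
    = 1.15906 + 1.23250 + 1.31060 + 1.39364 + 1.48194 + 45.98365 = 52.56138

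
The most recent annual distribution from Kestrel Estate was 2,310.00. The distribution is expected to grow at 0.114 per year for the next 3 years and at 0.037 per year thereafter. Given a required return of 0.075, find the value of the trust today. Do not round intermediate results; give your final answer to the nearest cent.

77596.66

D_1 = 2573.34000
D_2 = 2866.70076
D_3 = 3193.50465
Terminal value at year 3: TV = D_3×(1+g_2)/(r−g_2) = 3311.66432/0.038 = 87149.06101
P_0 = D_1/(1+r)^1 + D_2/(1+r)^2 + D_3/(1+r)^3 + TV/(1+r)^3
    = 2393.80465 + 2480.64966 + 2570.64532 + 70151.55779 = 77596.65741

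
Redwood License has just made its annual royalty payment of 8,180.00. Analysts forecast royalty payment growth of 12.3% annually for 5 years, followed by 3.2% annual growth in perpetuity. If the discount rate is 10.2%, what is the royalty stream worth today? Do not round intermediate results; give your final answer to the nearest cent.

175832.00

D_1 = 9186.14000
D_2 = 10316.03522
D_3 = 11584.90755
D_4 = 13009.85118
D_5 = 14610.06288
Terminal value at year 5: TV = D_5×(1+g_2)/(r−g_2) = 15077.58489/0.07 = 215394.06983
P_0 = D_1/(1+r)^1 + D_2/(1+r)^2 + D_3/(1+r)^3 + D_4/(1+r)^4 + D_5/(1+r)^5 + TV/(1+r)^5
    = 8335.88022 + 8494.73093 + 8656.60874 + 8821.57134 + 8989.67751 + 132533.53129 = 175832.00003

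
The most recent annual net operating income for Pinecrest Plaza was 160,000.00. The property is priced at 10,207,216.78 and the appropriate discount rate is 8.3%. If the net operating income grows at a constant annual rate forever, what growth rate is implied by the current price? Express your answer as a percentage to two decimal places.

6.63%

P = D₀(1+g)/(r−g) ⇒ P(r−g) = D₀(1+g) ⇒ g(P+D₀) = P·r − D₀
g = (P·r − D₀)/(P + D₀) = (10,207,216.78×0.083 − 160,000.00) / (10,207,216.78 + 160,000.00) = 0.066286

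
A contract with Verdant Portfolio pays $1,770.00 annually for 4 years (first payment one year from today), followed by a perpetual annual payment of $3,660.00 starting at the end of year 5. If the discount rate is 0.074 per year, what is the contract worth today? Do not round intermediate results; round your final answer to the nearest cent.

$43115.02

PV of 4-year annuity: $1,770.00 × [1 − (1+0.074)^−4] / 0.074 = 5941.62077
Perpetuity value at year 4: $3,660.00 / 0.074 = 49459.45946
PV of perpetuity: 49459.45946 / (1+0.074)^4 = 37173.39617
Total PV = 5941.62077 + 37173.39617 = 43115.01694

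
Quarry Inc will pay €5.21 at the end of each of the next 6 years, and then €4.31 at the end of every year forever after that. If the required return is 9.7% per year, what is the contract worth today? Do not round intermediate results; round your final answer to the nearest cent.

PV of 6-year annuity: €5.21 × [1 − (1+0.097)^−6] / 0.097 = 22.89180
Perpetuity value at year 6: €4.31 / 0.097 = 44.43299
PV of perpetuity: 44.43299 / (1+0.097)^6 = 25.49563
Total PV = 22.89180 + 25.49563 = 48.38743

€48.39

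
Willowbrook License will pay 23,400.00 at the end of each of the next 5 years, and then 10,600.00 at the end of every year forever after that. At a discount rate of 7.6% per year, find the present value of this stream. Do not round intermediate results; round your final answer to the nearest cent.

PV of 5-year annuity: 23,400.00 × [1 − (1+0.076)^−5] / 0.076 = 94422.74200
Perpetuity value at year 5: 10,600.00 / 0.076 = 139473.68421
PV of perpetuity: 139473.68421 / (1+0.076)^5 = 96700.98912
Total PV = 94422.74200 + 96700.98912 = 191123.73112

191123.73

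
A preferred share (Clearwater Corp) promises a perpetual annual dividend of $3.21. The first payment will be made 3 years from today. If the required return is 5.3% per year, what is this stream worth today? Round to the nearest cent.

Value at end of year 2: C / r = $3.21 / 0.053 = $60.5660
Discount to today: PV = $60.5660 / (1 + 0.053)^2 = $60.5660 / 1.108809 = $54.62

$54.62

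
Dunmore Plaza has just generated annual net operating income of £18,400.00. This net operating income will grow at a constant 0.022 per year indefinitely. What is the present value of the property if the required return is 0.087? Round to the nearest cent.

£289304.62

D₁ = D₀ × (1 + g) = £18,400.00 × 1.022 = £18,804.8000
Growing perpetuity: P = D₁ / (r − g) = £18,804.8000 / (0.087 − 0.022) = £289,304.62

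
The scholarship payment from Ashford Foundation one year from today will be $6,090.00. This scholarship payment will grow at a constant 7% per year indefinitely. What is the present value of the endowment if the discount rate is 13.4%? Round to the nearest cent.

$95156.25

Growing perpetuity: P = D₁ / (r − g) = $6,090.0000 / (0.134 − 0.07) = $95,156.25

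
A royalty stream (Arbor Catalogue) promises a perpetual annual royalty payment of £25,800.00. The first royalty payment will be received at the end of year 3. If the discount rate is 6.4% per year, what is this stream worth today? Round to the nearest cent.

Value at end of year 2: C / r = £25,800.00 / 0.064 = £403,125.0000
Discount to today: PV = £403,125.0000 / (1 + 0.064)^2 = £403,125.0000 / 1.132096 = £356,087.29

£356087.29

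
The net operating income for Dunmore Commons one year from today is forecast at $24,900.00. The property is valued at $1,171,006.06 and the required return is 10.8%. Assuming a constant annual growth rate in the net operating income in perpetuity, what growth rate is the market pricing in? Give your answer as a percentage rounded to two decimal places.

P = D₁/(r−g) ⇒ g = r − D₁/P = 0.108 − $24,900.00/$1,171,006.06 = 0.086736

8.67%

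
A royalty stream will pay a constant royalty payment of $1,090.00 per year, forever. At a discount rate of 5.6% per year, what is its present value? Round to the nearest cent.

$19464.29

Level perpetuity: PV = C / r = $1,090.00 / 0.056 = $19,464.29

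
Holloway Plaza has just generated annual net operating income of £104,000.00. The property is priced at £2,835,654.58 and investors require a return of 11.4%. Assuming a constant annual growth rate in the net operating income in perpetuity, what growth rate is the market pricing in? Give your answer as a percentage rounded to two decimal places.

7.46%

P = D₀(1+g)/(r−g) ⇒ P(r−g) = D₀(1+g) ⇒ g(P+D₀) = P·r − D₀
g = (P·r − D₀)/(P + D₀) = (£2,835,654.58×0.114 − £104,000.00) / (£2,835,654.58 + £104,000.00) = 0.074589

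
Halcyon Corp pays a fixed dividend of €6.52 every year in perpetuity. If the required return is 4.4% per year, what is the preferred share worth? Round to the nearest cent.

€148.18

Level perpetuity: PV = C / r = €6.52 / 0.044 = €148.18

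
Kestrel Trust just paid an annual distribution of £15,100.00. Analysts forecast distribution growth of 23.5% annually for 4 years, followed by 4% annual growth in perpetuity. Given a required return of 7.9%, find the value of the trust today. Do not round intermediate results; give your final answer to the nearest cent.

£776701.48

D_1 = 18648.50000
D_2 = 23030.89750
D_3 = 28443.15841
D_4 = 35127.30064
Terminal value at year 4: TV = D_4×(1+g_2)/(r−g_2) = 36532.39267/0.039 = 936728.01705
P_0 = D_1/(1+r)^1 + D_2/(1+r)^2 + D_3/(1+r)^3 + D_4/(1+r)^4 + TV/(1+r)^4
    = 17283.13253 + 19781.89868 + 22641.93222 + 25915.46459 + 691079.05580 = 776701.48383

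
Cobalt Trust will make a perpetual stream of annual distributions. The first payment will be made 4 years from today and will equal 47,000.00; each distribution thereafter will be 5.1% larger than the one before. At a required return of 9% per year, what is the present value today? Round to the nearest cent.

930580.09

Value at end of year 3: C₁ / (r − g) = 47,000.00 / (0.09 − 0.051) = 1,205,128.2051
Discount to today: PV = 1,205,128.2051 / (1 + 0.09)^3 = 1,205,128.2051 / 1.295029 = 930,580.09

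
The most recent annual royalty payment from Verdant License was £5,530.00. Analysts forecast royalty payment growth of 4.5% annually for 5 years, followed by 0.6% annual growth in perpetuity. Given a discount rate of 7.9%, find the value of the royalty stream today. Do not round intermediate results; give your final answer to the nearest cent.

D_1 = 5778.85000
D_2 = 6038.89825
D_3 = 6310.64867
D_4 = 6594.62786
D_5 = 6891.38612
Terminal value at year 5: TV = D_5×(1+g_2)/(r−g_2) = 6932.73443/0.073 = 94968.96482
P_0 = D_1/(1+r)^1 + D_2/(1+r)^2 + D_3/(1+r)^3 + D_4/(1+r)^4 + D_5/(1+r)^5 + TV/(1+r)^5
    = 5355.74606 + 5186.98298 + 5023.53773 + 4865.24275 + 4711.93575 + 64934.34748 = 90077.79276

£90077.79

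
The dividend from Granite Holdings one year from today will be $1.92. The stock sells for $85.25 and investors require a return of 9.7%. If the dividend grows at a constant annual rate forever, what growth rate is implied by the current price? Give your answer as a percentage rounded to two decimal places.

7.45%

P = D₁/(r−g) ⇒ g = r − D₁/P = 0.097 − $1.92/$85.25 = 0.074478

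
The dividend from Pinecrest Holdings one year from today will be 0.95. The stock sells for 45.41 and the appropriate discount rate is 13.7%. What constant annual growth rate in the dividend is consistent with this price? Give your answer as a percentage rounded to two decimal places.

11.61%

P = D₁/(r−g) ⇒ g = r − D₁/P = 0.137 − 0.95/45.41 = 0.116079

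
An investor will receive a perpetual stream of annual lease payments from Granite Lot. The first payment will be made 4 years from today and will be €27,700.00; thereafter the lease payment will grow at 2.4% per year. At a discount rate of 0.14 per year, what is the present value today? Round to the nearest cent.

€161178.54

Value at end of year 3: C₁ / (r − g) = €27,700.00 / (0.14 − 0.024) = €238,793.1034
Discount to today: PV = €238,793.1034 / (1 + 0.14)^3 = €238,793.1034 / 1.481544 = €161,178.54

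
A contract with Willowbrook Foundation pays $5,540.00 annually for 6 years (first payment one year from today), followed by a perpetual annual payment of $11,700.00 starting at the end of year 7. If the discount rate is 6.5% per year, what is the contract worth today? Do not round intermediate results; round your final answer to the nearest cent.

$150179.36

PV of 6-year annuity: $5,540.00 × [1 − (1+0.065)^−6] / 0.065 = 26819.21511
Perpetuity value at year 6: $11,700.00 / 0.065 = 180000.00000
PV of perpetuity: 180000.00000 / (1+0.065)^6 = 123360.14138
Total PV = 26819.21511 + 123360.14138 = 150179.35649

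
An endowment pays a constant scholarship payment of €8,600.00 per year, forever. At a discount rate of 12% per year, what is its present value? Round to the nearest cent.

€71666.67

Level perpetuity: PV = C / r = €8,600.00 / 0.12 = €71,666.67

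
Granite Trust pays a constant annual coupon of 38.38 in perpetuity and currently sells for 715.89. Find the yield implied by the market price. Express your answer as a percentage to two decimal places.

5.36%

P = C/r ⇒ r = C/P = 38.38/715.89 = 0.053612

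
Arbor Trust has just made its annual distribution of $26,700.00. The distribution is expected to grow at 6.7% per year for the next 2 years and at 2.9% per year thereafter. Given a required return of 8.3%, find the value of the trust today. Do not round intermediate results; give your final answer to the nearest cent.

D_1 = 28488.90000
D_2 = 30397.65630
Terminal value at year 2: TV = D_2×(1+g_2)/(r−g_2) = 31279.18833/0.054 = 579244.22838
P_0 = D_1/(1+r)^1 + D_2/(1+r)^2 + TV/(1+r)^2
    = 26305.54017 + 25916.90799 + 493861.08011 = 546083.52827

$546083.53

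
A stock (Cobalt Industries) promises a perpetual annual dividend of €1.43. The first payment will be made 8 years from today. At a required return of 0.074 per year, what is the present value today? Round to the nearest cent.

Value at end of year 7: C / r = €1.43 / 0.074 = €19.3243
Discount to today: PV = €19.3243 / (1 + 0.074)^7 = €19.3243 / 1.648276 = €11.72

€11.72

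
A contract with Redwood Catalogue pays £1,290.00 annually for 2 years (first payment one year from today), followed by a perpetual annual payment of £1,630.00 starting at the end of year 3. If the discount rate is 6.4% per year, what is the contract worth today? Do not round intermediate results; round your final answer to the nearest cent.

£24848.87

PV of 2-year annuity: £1,290.00 × [1 − (1+0.064)^−2] / 0.064 = 2351.88535
Perpetuity value at year 2: £1,630.00 / 0.064 = 25468.75000
PV of perpetuity: 25468.75000 / (1+0.064)^2 = 22496.98789
Total PV = 2351.88535 + 22496.98789 = 24848.87324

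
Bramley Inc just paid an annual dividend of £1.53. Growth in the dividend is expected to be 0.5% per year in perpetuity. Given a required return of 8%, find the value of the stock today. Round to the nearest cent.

£20.50

D₁ = D₀ × (1 + g) = £1.53 × 1.005 = £1.5377
Growing perpetuity: P = D₁ / (r − g) = £1.5377 / (0.08 − 0.005) = £20.50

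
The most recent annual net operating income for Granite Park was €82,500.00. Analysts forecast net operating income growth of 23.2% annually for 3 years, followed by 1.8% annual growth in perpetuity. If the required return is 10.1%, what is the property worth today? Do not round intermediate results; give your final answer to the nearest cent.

€1728938.08

D_1 = 101640.00000
D_2 = 125220.48000
D_3 = 154271.63136
Terminal value at year 3: TV = D_3×(1+g_2)/(r−g_2) = 157048.52072/0.083 = 1892150.85210
P_0 = D_1/(1+r)^1 + D_2/(1+r)^2 + D_3/(1+r)^3 + TV/(1+r)^3
    = 92316.07629 + 103300.09627 + 115591.02507 + 1417730.88584 = 1728938.08348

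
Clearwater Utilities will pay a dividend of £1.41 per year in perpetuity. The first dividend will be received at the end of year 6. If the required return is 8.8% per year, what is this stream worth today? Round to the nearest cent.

£10.51

Value at end of year 5: C / r = £1.41 / 0.088 = £16.0227
Discount to today: PV = £16.0227 / (1 + 0.088)^5 = £16.0227 / 1.524560 = £10.51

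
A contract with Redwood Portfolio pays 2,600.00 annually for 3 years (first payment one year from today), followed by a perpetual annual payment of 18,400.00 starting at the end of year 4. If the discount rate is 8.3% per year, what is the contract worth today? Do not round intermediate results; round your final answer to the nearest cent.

PV of 3-year annuity: 2,600.00 × [1 − (1+0.083)^−3] / 0.083 = 6664.34649
Perpetuity value at year 3: 18,400.00 / 0.083 = 221686.74699
PV of perpetuity: 221686.74699 / (1+0.083)^3 = 174523.67953
Total PV = 6664.34649 + 174523.67953 = 181188.02602

181188.03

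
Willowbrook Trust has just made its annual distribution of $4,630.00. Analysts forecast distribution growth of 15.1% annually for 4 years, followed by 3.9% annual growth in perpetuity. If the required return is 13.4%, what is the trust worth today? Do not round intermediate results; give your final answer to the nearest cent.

D_1 = 5329.13000
D_2 = 6133.82863
D_3 = 7060.03675
D_4 = 8126.10230
Terminal value at year 4: TV = D_4×(1+g_2)/(r−g_2) = 8443.02029/0.095 = 88873.89782
P_0 = D_1/(1+r)^1 + D_2/(1+r)^2 + D_3/(1+r)^3 + D_4/(1+r)^4 + TV/(1+r)^4
    = 4699.40917 + 4769.85887 + 4841.36469 + 4913.94247 + 53743.01286 = 72967.58806

$72967.59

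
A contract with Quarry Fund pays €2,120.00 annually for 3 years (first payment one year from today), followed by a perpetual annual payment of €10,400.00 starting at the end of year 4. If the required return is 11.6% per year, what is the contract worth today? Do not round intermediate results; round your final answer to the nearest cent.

€69630.51

PV of 3-year annuity: €2,120.00 × [1 − (1+0.116)^−3] / 0.116 = 5127.08725
Perpetuity value at year 3: €10,400.00 / 0.116 = 89655.17241
PV of perpetuity: 89655.17241 / (1+0.116)^3 = 64503.42364
Total PV = 5127.08725 + 64503.42364 = 69630.51089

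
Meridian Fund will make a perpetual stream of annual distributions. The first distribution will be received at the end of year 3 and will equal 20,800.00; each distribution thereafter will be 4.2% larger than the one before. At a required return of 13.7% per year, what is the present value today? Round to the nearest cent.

Value at end of year 2: C₁ / (r − g) = 20,800.00 / (0.137 − 0.042) = 218,947.3684
Discount to today: PV = 218,947.3684 / (1 + 0.137)^2 = 218,947.3684 / 1.292769 = 169,363.10

169363.10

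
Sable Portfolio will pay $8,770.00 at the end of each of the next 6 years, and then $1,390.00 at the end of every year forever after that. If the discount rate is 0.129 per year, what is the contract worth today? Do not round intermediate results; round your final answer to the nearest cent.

$40359.45

PV of 6-year annuity: $8,770.00 × [1 − (1+0.129)^−6] / 0.129 = 35156.35955
Perpetuity value at year 6: $1,390.00 / 0.129 = 10775.19380
PV of perpetuity: 10775.19380 / (1+0.129)^6 = 5203.09120
Total PV = 35156.35955 + 5203.09120 = 40359.45075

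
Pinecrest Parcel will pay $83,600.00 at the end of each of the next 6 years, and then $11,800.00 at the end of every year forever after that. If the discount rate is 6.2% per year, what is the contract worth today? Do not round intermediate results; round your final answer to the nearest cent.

$541178.73

PV of 6-year annuity: $83,600.00 × [1 − (1+0.062)^−6] / 0.062 = 408517.74596
Perpetuity value at year 6: $11,800.00 / 0.062 = 190322.58065
PV of perpetuity: 190322.58065 / (1+0.062)^6 = 132660.98492
Total PV = 408517.74596 + 132660.98492 = 541178.73088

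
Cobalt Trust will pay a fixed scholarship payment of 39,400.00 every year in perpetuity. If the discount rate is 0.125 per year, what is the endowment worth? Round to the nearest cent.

315200.00

Level perpetuity: PV = C / r = 39,400.00 / 0.125 = 315,200.00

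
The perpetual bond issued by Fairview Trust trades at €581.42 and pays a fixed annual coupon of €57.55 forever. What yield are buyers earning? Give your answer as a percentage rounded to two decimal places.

P = C/r ⇒ r = C/P = €57.55/€581.42 = 0.098982

9.90%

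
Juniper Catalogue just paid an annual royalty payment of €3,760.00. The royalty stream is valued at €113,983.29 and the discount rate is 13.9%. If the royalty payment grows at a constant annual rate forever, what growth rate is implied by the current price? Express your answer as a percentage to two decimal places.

10.26%

P = D₀(1+g)/(r−g) ⇒ P(r−g) = D₀(1+g) ⇒ g(P+D₀) = P·r − D₀
g = (P·r − D₀)/(P + D₀) = (€113,983.29×0.139 − €3,760.00) / (€113,983.29 + €3,760.00) = 0.102627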